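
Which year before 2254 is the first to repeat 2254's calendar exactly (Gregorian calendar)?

Two years share a calendar iff Jan 1 falls on the same weekday and both are leap or both are common. 2254: Jan 1 is Sunday, common year.
2253: Jan 1 Saturday, common
2252: Jan 1 Thursday, leap
2251: Jan 1 Wednesday, common
2250: Jan 1 Tuesday, common
2249: Jan 1 Monday, common
2248: Jan 1 Saturday, leap
2247: Jan 1 Friday, common
2246: Jan 1 Thursday, common
2245: Jan 1 Wednesday, common
2244: Jan 1 Monday, leap
2243: Jan 1 Sunday, common
2243 matches on both conditions.

2243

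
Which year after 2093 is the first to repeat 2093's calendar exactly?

Two years share a calendar iff Jan 1 falls on the same weekday and both are leap or both are common. 2093: Jan 1 is Thursday, common year.
2094: Jan 1 Friday, common
2095: Jan 1 Saturday, common
2096: Jan 1 Sunday, leap
2097: Jan 1 Tuesday, common
2098: Jan 1 Wednesday, common
2099: Jan 1 Thursday, common
2099 matches on both conditions.

2099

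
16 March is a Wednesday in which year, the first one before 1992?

1988

From one year to the next, a fixed date's weekday advances by 1, or by 2 when a Feb 29 lies between the two dates.
1992: March 16 is Monday.
1991: Saturday (−2)
1990: Friday (−1)
1989: Thursday (−1)
1988: Wednesday (−1)
16 March falls on a Wednesday in 1988.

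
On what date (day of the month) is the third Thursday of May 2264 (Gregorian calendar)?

19

May 1, 2264 is a Sunday, so the first Thursday is the 5th.
The third Thursday is 5 + 14 = 19.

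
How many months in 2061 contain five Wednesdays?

A month of length L has five Wednesdays iff its first Wednesday is on day ≤ L−28 (so day 1–3 in a 31-day month, 1–2 in a 30-day month, day 1 in a leap February).
Checking each month of 2061: Jan starts Sat (31d); Feb starts Tue (28d); Mar starts Tue (31d) ✓; Apr starts Fri (30d); May starts Sun (31d); Jun starts Wed (30d) ✓; Jul starts Fri (31d); Aug starts Mon (31d) ✓; Sep starts Thu (30d); Oct starts Sat (31d); Nov starts Tue (30d) ✓; Dec starts Thu (31d).
Five-Wednesday months: March, June, August, November → 4.

4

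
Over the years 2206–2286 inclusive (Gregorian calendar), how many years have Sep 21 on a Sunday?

12

Track Sep 21's weekday year by year (advancing +1, or +2 across a Feb 29):
  2206: Sun ✓  2207: Mon (+1)  2208: Wed (+2)  2209: Thu (+1)  2210: Fri (+1)
  2211: Sat (+1)  2212: Mon (+2)  2213: Tue (+1)  2214: Wed (+1)  2215: Thu (+1)
  2216: Sat (+2)  2217: Sun (+1) ✓  2218: Mon (+1)  2219: Tue (+1)  … (53 more years) …
  2273: Sun (+1) ✓  2274: Mon (+1)  2275: Tue (+1)  2276: Thu (+2)  2277: Fri (+1)
  2278: Sat (+1)  2279: Sun (+1) ✓  2280: Tue (+2)  2281: Wed (+1)  2282: Thu (+1)
  2283: Fri (+1)  2284: Sun (+2) ✓  2285: Mon (+1)  2286: Tue (+1)
Sunday years: 2206, 2217, 2223, 2228, 2234, 2245, 2251, 2256, 2262, 2273, 2279, 2284 — 12 in total.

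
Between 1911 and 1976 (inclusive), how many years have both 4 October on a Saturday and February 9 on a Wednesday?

Check each year's weekday for 4 October and February 9:
  1911: Wed/Thu  1912: Fri/Fri  1913: Sat/Sun  1914: Sun/Mon  1915: Mon/Tue  1916: Wed/Wed  1917: Thu/Fri  1918: Fri/Sat  1919: Sat/Sun  1920: Mon/Mon  1921: Tue/Wed  1922: Wed/Thu  1923: Thu/Fri  1924: Sat/Sat  …(38 more)…  1963: Fri/Sat  1964: Sun/Sun  1965: Mon/Tue  1966: Tue/Wed  1967: Wed/Thu  1968: Fri/Fri  1969: Sat/Sun  1970: Sun/Mon  1971: Mon/Tue  1972: Wed/Wed  1973: Thu/Fri  1974: Fri/Sat  1975: Sat/Sun  1976: Mon/Mon
Both conditions hold in: no year — 0.

0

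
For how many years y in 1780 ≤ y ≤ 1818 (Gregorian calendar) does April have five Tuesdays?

12

April has 30 days; it has five Tuesdays when Tuesday falls among the first (month-length − 28) days — i.e. when April 1 is one of Tuesday/Monday.
April 1 by year: 1780:Sat 1781:Sun 1782:Mon✓ 1783:Tue✓ 1784:Thu 1785:Fri 1786:Sat 1787:Sun 1788:Tue✓ 1789:Wed 1790:Thu 1791:Fri 1792:Sun 1793:Mon✓ 1794:Tue✓ …(9 more)… 1804:Sun 1805:Mon✓ 1806:Tue✓ 1807:Wed 1808:Fri 1809:Sat 1810:Sun 1811:Mon✓ 1812:Wed 1813:Thu 1814:Fri 1815:Sat 1816:Mon✓ 1817:Tue✓ 1818:Wed
Years with five Tuesdays: 1782, 1783, 1788, 1793, 1794, 1799, 1800, 1805, 1806, 1811, 1816, 1817 → 12.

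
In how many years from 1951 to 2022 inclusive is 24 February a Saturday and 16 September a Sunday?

8

Check each year's weekday for 24 February and 16 September:
  1951: Sat/Sun ✓  1952: Sun/Tue  1953: Tue/Wed  1954: Wed/Thu  1955: Thu/Fri  1956: Fri/Sun  1957: Sun/Mon  1958: Mon/Tue  1959: Tue/Wed  1960: Wed/Fri  1961: Fri/Sat  1962: Sat/Sun ✓  1963: Sun/Mon  1964: Mon/Wed  …(44 more)…  2009: Tue/Wed  2010: Wed/Thu  2011: Thu/Fri  2012: Fri/Sun  2013: Sun/Mon  2014: Mon/Tue  2015: Tue/Wed  2016: Wed/Fri  2017: Fri/Sat  2018: Sat/Sun ✓  2019: Sun/Mon  2020: Mon/Wed  2021: Wed/Thu  2022: Thu/Fri
Both conditions hold in: 1951, 1962, 1973, 1979, 1990, 2001, 2007, 2018 — 8.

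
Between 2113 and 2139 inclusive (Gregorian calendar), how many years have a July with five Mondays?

12

July has 31 days; it has five Mondays when Monday falls among the first (month-length − 28) days — i.e. when July 1 is one of Monday/Sunday/Saturday.
July 1 by year: 2113:Sat✓ 2114:Sun✓ 2115:Mon✓ 2116:Wed 2117:Thu 2118:Fri 2119:Sat✓ 2120:Mon✓ 2121:Tue 2122:Wed 2123:Thu 2124:Sat✓ 2125:Sun✓ 2126:Mon✓ 2127:Tue 2128:Thu 2129:Fri 2130:Sat✓ 2131:Sun✓ 2132:Tue 2133:Wed 2134:Thu 2135:Fri 2136:Sun✓ 2137:Mon✓ 2138:Tue 2139:Wed
Years with five Mondays: 2113, 2114, 2115, 2119, 2120, 2124, 2125, 2126, 2130, 2131, 2136, 2137 → 12.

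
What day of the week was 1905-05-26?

Friday

January 1, 1905 is a Sunday.
May 26 is day 146 of the year, i.e. 145 days after Jan 1.
145 mod 7 = 5, so advance 5 weekdays from Sunday: Friday.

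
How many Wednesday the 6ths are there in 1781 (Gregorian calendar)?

Check the 6th of each month of 1781: Jan 6: Sat, Feb 6: Tue, Mar 6: Tue, Apr 6: Fri, May 6: Sun, Jun 6: Wed, Jul 6: Fri, Aug 6: Mon, Sep 6: Thu, Oct 6: Sat, Nov 6: Tue, Dec 6: Thu.
Wednesday occurs in June — 1 month.

1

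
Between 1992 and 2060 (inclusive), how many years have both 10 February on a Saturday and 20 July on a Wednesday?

Check each year's weekday for 10 February and 20 July:
  1992: Mon/Mon  1993: Wed/Tue  1994: Thu/Wed  1995: Fri/Thu  1996: Sat/Sat  1997: Mon/Sun  1998: Tue/Mon  1999: Wed/Tue  2000: Thu/Thu  2001: Sat/Fri  2002: Sun/Sat  2003: Mon/Sun  2004: Tue/Tue  2005: Thu/Wed  …(41 more)…  2047: Sun/Sat  2048: Mon/Mon  2049: Wed/Tue  2050: Thu/Wed  2051: Fri/Thu  2052: Sat/Sat  2053: Mon/Sun  2054: Tue/Mon  2055: Wed/Tue  2056: Thu/Thu  2057: Sat/Fri  2058: Sun/Sat  2059: Mon/Sun  2060: Tue/Tue
Both conditions hold in: no year — 0.

0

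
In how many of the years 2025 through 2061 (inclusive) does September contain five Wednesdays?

September has 30 days; it has five Wednesdays when Wednesday falls among the first (month-length − 28) days — i.e. when September 1 is one of Wednesday/Tuesday.
September 1 by year: 2025:Mon 2026:Tue✓ 2027:Wed✓ 2028:Fri 2029:Sat 2030:Sun 2031:Mon 2032:Wed✓ 2033:Thu 2034:Fri 2035:Sat 2036:Mon 2037:Tue✓ 2038:Wed✓ 2039:Thu …(7 more)… 2047:Sun 2048:Tue✓ 2049:Wed✓ 2050:Thu 2051:Fri 2052:Sun 2053:Mon 2054:Tue✓ 2055:Wed✓ 2056:Fri 2057:Sat 2058:Sun 2059:Mon 2060:Wed✓ 2061:Thu
Years with five Wednesdays: 2026, 2027, 2032, 2037, 2038, 2043, 2048, 2049, 2054, 2055, 2060 → 11.

11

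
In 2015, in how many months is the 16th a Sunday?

Check the 16th of each month of 2015: Jan 16: Fri, Feb 16: Mon, Mar 16: Mon, Apr 16: Thu, May 16: Sat, Jun 16: Tue, Jul 16: Thu, Aug 16: Sun, Sep 16: Wed, Oct 16: Fri, Nov 16: Mon, Dec 16: Wed.
Sunday occurs in August — 1 month.

1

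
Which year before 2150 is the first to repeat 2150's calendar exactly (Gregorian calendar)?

2139

Two years share a calendar iff Jan 1 falls on the same weekday and both are leap or both are common. 2150: Jan 1 is Thursday, common year.
2149: Jan 1 Wednesday, common
2148: Jan 1 Monday, leap
2147: Jan 1 Sunday, common
2146: Jan 1 Saturday, common
2145: Jan 1 Friday, common
2144: Jan 1 Wednesday, leap
2143: Jan 1 Tuesday, common
2142: Jan 1 Monday, common
2141: Jan 1 Sunday, common
2140: Jan 1 Friday, leap
2139: Jan 1 Thursday, common
2139 matches on both conditions.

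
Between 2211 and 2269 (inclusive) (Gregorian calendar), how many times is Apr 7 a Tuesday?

9

Track Apr 7's weekday year by year (advancing +1, or +2 across a Feb 29):
  2211: Sun  2212: Tue (+2) ✓  2213: Wed (+1)  2214: Thu (+1)  2215: Fri (+1)
  2216: Sun (+2)  2217: Mon (+1)  2218: Tue (+1) ✓  2219: Wed (+1)  2220: Fri (+2)
  2221: Sat (+1)  2222: Sun (+1)  2223: Mon (+1)  2224: Wed (+2)  … (31 more years) …
  2256: Mon (+2)  2257: Tue (+1) ✓  2258: Wed (+1)  2259: Thu (+1)  2260: Sat (+2)
  2261: Sun (+1)  2262: Mon (+1)  2263: Tue (+1) ✓  2264: Thu (+2)  2265: Fri (+1)
  2266: Sat (+1)  2267: Sun (+1)  2268: Tue (+2) ✓  2269: Wed (+1)
Tuesday years: 2212, 2218, 2229, 2235, 2240, 2246, 2257, 2263, 2268 — 9 in total.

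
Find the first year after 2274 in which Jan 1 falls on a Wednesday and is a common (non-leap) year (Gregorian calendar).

Jan 1 advances by 2 weekdays after a leap year and by 1 after a common year.
2274: Jan 1 is Thursday.
2275: Friday
2276: Saturday (leap)
2277: Monday
2278: Tuesday
2279: Wednesday
2279 begins on a Wednesday and is a common year.

2279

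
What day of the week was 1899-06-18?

January 1, 1899 is a Sunday.
June 18 is day 169 of the year, i.e. 168 days after Jan 1.
168 mod 7 = 0, so advance 0 weekdays from Sunday: Sunday.

Sunday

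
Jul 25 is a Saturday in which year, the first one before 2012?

2009

From one year to the next, a fixed date's weekday advances by 1, or by 2 when a Feb 29 lies between the two dates.
2012: July 25 is Wednesday.
2011: Monday (−2)
2010: Sunday (−1)
2009: Saturday (−1)
Jul 25 falls on a Saturday in 2009.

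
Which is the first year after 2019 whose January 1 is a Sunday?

Jan 1 advances by 2 weekdays after a leap year and by 1 after a common year.
2019: Jan 1 is Tuesday.
2020: Wednesday (leap)
2021: Friday
2022: Saturday
2023: Sunday
2023 begins on a Sunday

2023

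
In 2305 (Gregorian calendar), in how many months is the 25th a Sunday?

Check the 25th of each month of 2305: Jan 25: Wed, Feb 25: Sat, Mar 25: Sat, Apr 25: Tue, May 25: Thu, Jun 25: Sun, Jul 25: Tue, Aug 25: Fri, Sep 25: Mon, Oct 25: Wed, Nov 25: Sat, Dec 25: Mon.
Sunday occurs in June — 1 month.

1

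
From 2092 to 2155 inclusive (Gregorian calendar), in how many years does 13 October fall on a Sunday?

9

Track 13 October's weekday year by year (advancing +1, or +2 across a Feb 29):
  2092: Mon  2093: Tue (+1)  2094: Wed (+1)  2095: Thu (+1)  2096: Sat (+2)
  2097: Sun (+1) ✓  2098: Mon (+1)  2099: Tue (+1)  2100: Wed (+1)  2101: Thu (+1)
  2102: Fri (+1)  2103: Sat (+1)  2104: Mon (+2)  2105: Tue (+1)  … (36 more years) …
  2142: Sat (+1)  2143: Sun (+1) ✓  2144: Tue (+2)  2145: Wed (+1)  2146: Thu (+1)
  2147: Fri (+1)  2148: Sun (+2) ✓  2149: Mon (+1)  2150: Tue (+1)  2151: Wed (+1)
  2152: Fri (+2)  2153: Sat (+1)  2154: Sun (+1) ✓  2155: Mon (+1)
Sunday years: 2097, 2109, 2115, 2120, 2126, 2137, 2143, 2148, 2154 — 9 in total.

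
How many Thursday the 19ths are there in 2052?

2

Check the 19th of each month of 2052: Jan 19: Fri, Feb 19: Mon, Mar 19: Tue, Apr 19: Fri, May 19: Sun, Jun 19: Wed, Jul 19: Fri, Aug 19: Mon, Sep 19: Thu, Oct 19: Sat, Nov 19: Tue, Dec 19: Thu.
Thursday occurs in September, December — 2 months.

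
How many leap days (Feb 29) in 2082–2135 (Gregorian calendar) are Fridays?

Leap years in 2082–2135: 12 of them.
Feb 29 weekday advances by 5 (mod 7) from one leap year to the next four years later (or differs when a century non-leap intervenes).
Leap-day weekdays: 2084:Tue 2088:Sun 2092:Fri✓ 2096:Wed 2104:Fri✓ 2108:Wed 2112:Mon 2116:Sat 2120:Thu 2124:Tue 2128:Sun 2132:Fri✓
Friday: 2092, 2104, 2132 → 3.

3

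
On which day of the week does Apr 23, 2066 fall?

January 1, 2066 is a Friday.
April 23 is day 113 of the year, i.e. 112 days after Jan 1.
112 mod 7 = 0, so advance 0 weekdays from Friday: Friday.

Friday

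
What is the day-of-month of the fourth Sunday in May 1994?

22

May 1, 1994 is a Sunday, so the first Sunday is the 1st.
The fourth Sunday is 1 + 21 = 22.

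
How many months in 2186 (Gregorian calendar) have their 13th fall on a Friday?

Check the 13th of each month of 2186: Jan 13: Fri, Feb 13: Mon, Mar 13: Mon, Apr 13: Thu, May 13: Sat, Jun 13: Tue, Jul 13: Thu, Aug 13: Sun, Sep 13: Wed, Oct 13: Fri, Nov 13: Mon, Dec 13: Wed.
Friday occurs in January, October — 2 months.

2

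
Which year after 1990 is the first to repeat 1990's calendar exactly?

2001

Two years share a calendar iff Jan 1 falls on the same weekday and both are leap or both are common. 1990: Jan 1 is Monday, common year.
1991: Jan 1 Tuesday, common
1992: Jan 1 Wednesday, leap
1993: Jan 1 Friday, common
1994: Jan 1 Saturday, common
1995: Jan 1 Sunday, common
1996: Jan 1 Monday, leap
1997: Jan 1 Wednesday, common
1998: Jan 1 Thursday, common
1999: Jan 1 Friday, common
2000: Jan 1 Saturday, leap
2001: Jan 1 Monday, common
2001 matches on both conditions.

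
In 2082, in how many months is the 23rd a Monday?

3

Check the 23rd of each month of 2082: Jan 23: Fri, Feb 23: Mon, Mar 23: Mon, Apr 23: Thu, May 23: Sat, Jun 23: Tue, Jul 23: Thu, Aug 23: Sun, Sep 23: Wed, Oct 23: Fri, Nov 23: Mon, Dec 23: Wed.
Monday occurs in February, March, November — 3 months.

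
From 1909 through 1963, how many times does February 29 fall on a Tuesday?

2

Leap years in 1909–1963: 13 of them.
Feb 29 weekday advances by 5 (mod 7) from one leap year to the next four years later (or differs when a century non-leap intervenes).
Leap-day weekdays: 1912:Thu 1916:Tue✓ 1920:Sun 1924:Fri 1928:Wed 1932:Mon 1936:Sat 1940:Thu 1944:Tue✓ 1948:Sun 1952:Fri 1956:Wed 1960:Mon
Tuesday: 1916, 1944 → 2.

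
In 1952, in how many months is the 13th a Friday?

Check the 13th of each month of 1952: Jan 13: Sun, Feb 13: Wed, Mar 13: Thu, Apr 13: Sun, May 13: Tue, Jun 13: Fri, Jul 13: Sun, Aug 13: Wed, Sep 13: Sat, Oct 13: Mon, Nov 13: Thu, Dec 13: Sat.
Friday occurs in June — 1 month.

1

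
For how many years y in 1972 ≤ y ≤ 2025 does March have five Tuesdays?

March has 31 days; it has five Tuesdays when Tuesday falls among the first (month-length − 28) days — i.e. when March 1 is one of Tuesday/Monday/Sunday.
March 1 by year: 1972:Wed 1973:Thu 1974:Fri 1975:Sat 1976:Mon✓ 1977:Tue✓ 1978:Wed 1979:Thu 1980:Sat 1981:Sun✓ 1982:Mon✓ 1983:Tue✓ 1984:Thu 1985:Fri 1986:Sat …(24 more)… 2011:Tue✓ 2012:Thu 2013:Fri 2014:Sat 2015:Sun✓ 2016:Tue✓ 2017:Wed 2018:Thu 2019:Fri 2020:Sun✓ 2021:Mon✓ 2022:Tue✓ 2023:Wed 2024:Fri 2025:Sat
Years with five Tuesdays: 1976, 1977, 1981, 1982, 1983, 1987, 1988, 1992, 1993, 1994, 1998, 1999, 2004, 2005, 2009, 2010, 2011, 2015, 2016, 2020, 2021, 2022 → 22.

22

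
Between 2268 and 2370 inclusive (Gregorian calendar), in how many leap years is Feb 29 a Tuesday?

Leap years in 2268–2370: 25 of them.
Feb 29 weekday advances by 5 (mod 7) from one leap year to the next four years later (or differs when a century non-leap intervenes).
Leap-day weekdays: 2268:Sat 2272:Thu 2276:Tue✓ 2280:Sun 2284:Fri 2288:Wed 2292:Mon 2296:Sat 2304:Mon 2308:Sat 2312:Thu 2316:Tue✓ 2320:Sun 2324:Fri 2328:Wed 2332:Mon 2336:Sat 2340:Thu 2344:Tue✓ 2348:Sun 2352:Fri 2356:Wed 2360:Mon 2364:Sat 2368:Thu
Tuesday: 2276, 2316, 2344 → 3.

3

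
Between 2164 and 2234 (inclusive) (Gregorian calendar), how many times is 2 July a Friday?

Track 2 July's weekday year by year (advancing +1, or +2 across a Feb 29):
  2164: Mon  2165: Tue (+1)  2166: Wed (+1)  2167: Thu (+1)  2168: Sat (+2)
  2169: Sun (+1)  2170: Mon (+1)  2171: Tue (+1)  2172: Thu (+2)  2173: Fri (+1) ✓
  2174: Sat (+1)  2175: Sun (+1)  2176: Tue (+2)  2177: Wed (+1)  … (43 more years) …
  2221: Mon (+1)  2222: Tue (+1)  2223: Wed (+1)  2224: Fri (+2) ✓  2225: Sat (+1)
  2226: Sun (+1)  2227: Mon (+1)  2228: Wed (+2)  2229: Thu (+1)  2230: Fri (+1) ✓
  2231: Sat (+1)  2232: Mon (+2)  2233: Tue (+1)  2234: Wed (+1)
Friday years: 2173, 2179, 2184, 2190, 2202, 2213, 2219, 2224, 2230 — 9 in total.

9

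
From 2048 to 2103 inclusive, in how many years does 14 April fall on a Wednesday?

Track 14 April's weekday year by year (advancing +1, or +2 across a Feb 29):
  2048: Tue  2049: Wed (+1) ✓  2050: Thu (+1)  2051: Fri (+1)  2052: Sun (+2)
  2053: Mon (+1)  2054: Tue (+1)  2055: Wed (+1) ✓  2056: Fri (+2)  2057: Sat (+1)
  2058: Sun (+1)  2059: Mon (+1)  2060: Wed (+2) ✓  2061: Thu (+1)  … (28 more years) …
  2090: Fri (+1)  2091: Sat (+1)  2092: Mon (+2)  2093: Tue (+1)  2094: Wed (+1) ✓
  2095: Thu (+1)  2096: Sat (+2)  2097: Sun (+1)  2098: Mon (+1)  2099: Tue (+1)
  2100: Wed (+1) ✓  2101: Thu (+1)  2102: Fri (+1)  2103: Sat (+1)
Wednesday years: 2049, 2055, 2060, 2066, 2077, 2083, 2088, 2094, 2100 — 9 in total.

9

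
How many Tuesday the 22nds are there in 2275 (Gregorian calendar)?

Check the 22nd of each month of 2275: Jan 22: Fri, Feb 22: Mon, Mar 22: Mon, Apr 22: Thu, May 22: Sat, Jun 22: Tue, Jul 22: Thu, Aug 22: Sun, Sep 22: Wed, Oct 22: Fri, Nov 22: Mon, Dec 22: Wed.
Tuesday occurs in June — 1 month.

1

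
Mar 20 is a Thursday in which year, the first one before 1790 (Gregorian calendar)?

From one year to the next, a fixed date's weekday advances by 1, or by 2 when a Feb 29 lies between the two dates.
1790: March 20 is Saturday.
1789: Friday (−1)
1788: Thursday (−1)
Mar 20 falls on a Thursday in 1788.

1788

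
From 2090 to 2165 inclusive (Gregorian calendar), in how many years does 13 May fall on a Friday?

Track 13 May's weekday year by year (advancing +1, or +2 across a Feb 29):
  2090: Sat  2091: Sun (+1)  2092: Tue (+2)  2093: Wed (+1)  2094: Thu (+1)
  2095: Fri (+1) ✓  2096: Sun (+2)  2097: Mon (+1)  2098: Tue (+1)  2099: Wed (+1)
  2100: Thu (+1)  2101: Fri (+1) ✓  2102: Sat (+1)  2103: Sun (+1)  … (48 more years) …
  2152: Sat (+2)  2153: Sun (+1)  2154: Mon (+1)  2155: Tue (+1)  2156: Thu (+2)
  2157: Fri (+1) ✓  2158: Sat (+1)  2159: Sun (+1)  2160: Tue (+2)  2161: Wed (+1)
  2162: Thu (+1)  2163: Fri (+1) ✓  2164: Sun (+2)  2165: Mon (+1)
Friday years: 2095, 2101, 2107, 2112, 2118, 2129, 2135, 2140, 2146, 2157, 2163 — 11 in total.

11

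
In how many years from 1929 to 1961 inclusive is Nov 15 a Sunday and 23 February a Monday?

Check each year's weekday for Nov 15 and 23 February:
  1929: Fri/Sat  1930: Sat/Sun  1931: Sun/Mon ✓  1932: Tue/Tue  1933: Wed/Thu  1934: Thu/Fri  1935: Fri/Sat  1936: Sun/Sun  1937: Mon/Tue  1938: Tue/Wed  1939: Wed/Thu  1940: Fri/Fri  1941: Sat/Sun  1942: Sun/Mon ✓  …(5 more)…  1948: Mon/Mon  1949: Tue/Wed  1950: Wed/Thu  1951: Thu/Fri  1952: Sat/Sat  1953: Sun/Mon ✓  1954: Mon/Tue  1955: Tue/Wed  1956: Thu/Thu  1957: Fri/Sat  1958: Sat/Sun  1959: Sun/Mon ✓  1960: Tue/Tue  1961: Wed/Thu
Both conditions hold in: 1931, 1942, 1953, 1959 — 4.

4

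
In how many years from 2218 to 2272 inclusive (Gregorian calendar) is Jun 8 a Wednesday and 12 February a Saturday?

Check each year's weekday for Jun 8 and 12 February:
  2218: Mon/Thu  2219: Tue/Fri  2220: Thu/Sat  2221: Fri/Mon  2222: Sat/Tue  2223: Sun/Wed  2224: Tue/Thu  2225: Wed/Sat ✓  2226: Thu/Sun  2227: Fri/Mon  2228: Sun/Tue  2229: Mon/Thu  2230: Tue/Fri  2231: Wed/Sat ✓  …(27 more)…  2259: Wed/Sat ✓  2260: Fri/Sun  2261: Sat/Tue  2262: Sun/Wed  2263: Mon/Thu  2264: Wed/Fri  2265: Thu/Sun  2266: Fri/Mon  2267: Sat/Tue  2268: Mon/Wed  2269: Tue/Fri  2270: Wed/Sat ✓  2271: Thu/Sun  2272: Sat/Mon
Both conditions hold in: 2225, 2231, 2242, 2253, 2259, 2270 — 6.

6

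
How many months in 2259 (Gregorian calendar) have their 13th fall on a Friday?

1

Check the 13th of each month of 2259: Jan 13: Thu, Feb 13: Sun, Mar 13: Sun, Apr 13: Wed, May 13: Fri, Jun 13: Mon, Jul 13: Wed, Aug 13: Sat, Sep 13: Tue, Oct 13: Thu, Nov 13: Sun, Dec 13: Tue.
Friday occurs in May — 1 month.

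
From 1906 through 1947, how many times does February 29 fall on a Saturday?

Leap years in 1906–1947: 10 of them.
Feb 29 weekday advances by 5 (mod 7) from one leap year to the next four years later (or differs when a century non-leap intervenes).
Leap-day weekdays: 1908:Sat✓ 1912:Thu 1916:Tue 1920:Sun 1924:Fri 1928:Wed 1932:Mon 1936:Sat✓ 1940:Thu 1944:Tue
Saturday: 1908, 1936 → 2.

2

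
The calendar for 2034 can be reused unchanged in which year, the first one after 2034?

2045

Two years share a calendar iff Jan 1 falls on the same weekday and both are leap or both are common. 2034: Jan 1 is Sunday, common year.
2035: Jan 1 Monday, common
2036: Jan 1 Tuesday, leap
2037: Jan 1 Thursday, common
2038: Jan 1 Friday, common
2039: Jan 1 Saturday, common
2040: Jan 1 Sunday, leap
2041: Jan 1 Tuesday, common
2042: Jan 1 Wednesday, common
2043: Jan 1 Thursday, common
2044: Jan 1 Friday, leap
2045: Jan 1 Sunday, common
2045 matches on both conditions.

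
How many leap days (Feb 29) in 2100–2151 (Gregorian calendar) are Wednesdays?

Leap years in 2100–2151: 12 of them.
Feb 29 weekday advances by 5 (mod 7) from one leap year to the next four years later (or differs when a century non-leap intervenes).
Leap-day weekdays: 2104:Fri 2108:Wed✓ 2112:Mon 2116:Sat 2120:Thu 2124:Tue 2128:Sun 2132:Fri 2136:Wed✓ 2140:Mon 2144:Sat 2148:Thu
Wednesday: 2108, 2136 → 2.

2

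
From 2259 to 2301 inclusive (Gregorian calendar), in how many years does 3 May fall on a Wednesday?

Track 3 May's weekday year by year (advancing +1, or +2 across a Feb 29):
  2259: Tue  2260: Thu (+2)  2261: Fri (+1)  2262: Sat (+1)  2263: Sun (+1)
  2264: Tue (+2)  2265: Wed (+1) ✓  2266: Thu (+1)  2267: Fri (+1)  2268: Sun (+2)
  2269: Mon (+1)  2270: Tue (+1)  2271: Wed (+1) ✓  2272: Fri (+2)  … (15 more years) …
  2288: Thu (+2)  2289: Fri (+1)  2290: Sat (+1)  2291: Sun (+1)  2292: Tue (+2)
  2293: Wed (+1) ✓  2294: Thu (+1)  2295: Fri (+1)  2296: Sun (+2)  2297: Mon (+1)
  2298: Tue (+1)  2299: Wed (+1) ✓  2300: Thu (+1)  2301: Fri (+1)
Wednesday years: 2265, 2271, 2276, 2282, 2293, 2299 — 6 in total.

6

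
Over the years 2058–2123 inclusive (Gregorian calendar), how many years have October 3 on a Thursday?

9

Track October 3's weekday year by year (advancing +1, or +2 across a Feb 29):
  2058: Thu ✓  2059: Fri (+1)  2060: Sun (+2)  2061: Mon (+1)  2062: Tue (+1)
  2063: Wed (+1)  2064: Fri (+2)  2065: Sat (+1)  2066: Sun (+1)  2067: Mon (+1)
  2068: Wed (+2)  2069: Thu (+1) ✓  2070: Fri (+1)  2071: Sat (+1)  … (38 more years) …
  2110: Fri (+1)  2111: Sat (+1)  2112: Mon (+2)  2113: Tue (+1)  2114: Wed (+1)
  2115: Thu (+1) ✓  2116: Sat (+2)  2117: Sun (+1)  2118: Mon (+1)  2119: Tue (+1)
  2120: Thu (+2) ✓  2121: Fri (+1)  2122: Sat (+1)  2123: Sun (+1)
Thursday years: 2058, 2069, 2075, 2080, 2086, 2097, 2109, 2115, 2120 — 9 in total.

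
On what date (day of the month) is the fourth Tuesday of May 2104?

May 1, 2104 is a Thursday, so the first Tuesday is the 6th.
The fourth Tuesday is 6 + 21 = 27.

27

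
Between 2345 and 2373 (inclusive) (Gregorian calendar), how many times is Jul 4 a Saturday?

Track Jul 4's weekday year by year (advancing +1, or +2 across a Feb 29):
  2345: Wed  2346: Thu (+1)  2347: Fri (+1)  2348: Sun (+2)  2349: Mon (+1)
  2350: Tue (+1)  2351: Wed (+1)  2352: Fri (+2)  2353: Sat (+1) ✓  2354: Sun (+1)
  2355: Mon (+1)  2356: Wed (+2)  2357: Thu (+1)  2358: Fri (+1)  2359: Sat (+1) ✓
  2360: Mon (+2)  2361: Tue (+1)  2362: Wed (+1)  2363: Thu (+1)  2364: Sat (+2) ✓
  2365: Sun (+1)  2366: Mon (+1)  2367: Tue (+1)  2368: Thu (+2)  2369: Fri (+1)
  2370: Sat (+1) ✓  2371: Sun (+1)  2372: Tue (+2)  2373: Wed (+1)
Saturday years: 2353, 2359, 2364, 2370 — 4 in total.

4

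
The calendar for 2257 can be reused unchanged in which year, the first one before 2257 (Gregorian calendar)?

Two years share a calendar iff Jan 1 falls on the same weekday and both are leap or both are common. 2257: Jan 1 is Thursday, common year.
2256: Jan 1 Tuesday, leap
2255: Jan 1 Monday, common
2254: Jan 1 Sunday, common
2253: Jan 1 Saturday, common
2252: Jan 1 Thursday, leap
2251: Jan 1 Wednesday, common
2250: Jan 1 Tuesday, common
2249: Jan 1 Monday, common
2248: Jan 1 Saturday, leap
2247: Jan 1 Friday, common
2246: Jan 1 Thursday, common
2246 matches on both conditions.

2246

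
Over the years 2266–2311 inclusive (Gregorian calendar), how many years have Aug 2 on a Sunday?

7

Track Aug 2's weekday year by year (advancing +1, or +2 across a Feb 29):
  2266: Thu  2267: Fri (+1)  2268: Sun (+2) ✓  2269: Mon (+1)  2270: Tue (+1)
  2271: Wed (+1)  2272: Fri (+2)  2273: Sat (+1)  2274: Sun (+1) ✓  2275: Mon (+1)
  2276: Wed (+2)  2277: Thu (+1)  2278: Fri (+1)  2279: Sat (+1)  … (18 more years) …
  2298: Tue (+1)  2299: Wed (+1)  2300: Thu (+1)  2301: Fri (+1)  2302: Sat (+1)
  2303: Sun (+1) ✓  2304: Tue (+2)  2305: Wed (+1)  2306: Thu (+1)  2307: Fri (+1)
  2308: Sun (+2) ✓  2309: Mon (+1)  2310: Tue (+1)  2311: Wed (+1)
Sunday years: 2268, 2274, 2285, 2291, 2296, 2303, 2308 — 7 in total.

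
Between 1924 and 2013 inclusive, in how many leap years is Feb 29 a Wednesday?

Leap years in 1924–2013: 23 of them.
Feb 29 weekday advances by 5 (mod 7) from one leap year to the next four years later (or differs when a century non-leap intervenes).
Leap-day weekdays: 1924:Fri 1928:Wed✓ 1932:Mon 1936:Sat 1940:Thu 1944:Tue 1948:Sun 1952:Fri 1956:Wed✓ 1960:Mon 1964:Sat 1968:Thu 1972:Tue 1976:Sun 1980:Fri 1984:Wed✓ 1988:Mon 1992:Sat 1996:Thu 2000:Tue 2004:Sun 2008:Fri 2012:Wed✓
Wednesday: 1928, 1956, 1984, 2012 → 4.

4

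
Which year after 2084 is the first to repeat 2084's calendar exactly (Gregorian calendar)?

2124

Two years share a calendar iff Jan 1 falls on the same weekday and both are leap or both are common. 2084: Jan 1 is Saturday, leap year.
2085: Jan 1 Monday, common
2086: Jan 1 Tuesday, common
2087: Jan 1 Wednesday, common
2088: Jan 1 Thursday, leap
2089: Jan 1 Saturday, common
2090: Jan 1 Sunday, common
2091: Jan 1 Monday, common
2092: Jan 1 Tuesday, leap
2093: Jan 1 Thursday, common
2094: Jan 1 Friday, common
2095: Jan 1 Saturday, common
2096: Jan 1 Sunday, leap
2097: Jan 1 Tuesday, common
2098: Jan 1 Wednesday, common
2099: Jan 1 Thursday, common
2100: Jan 1 Friday, common
2101: Jan 1 Saturday, common
2102: Jan 1 Sunday, common
2103: Jan 1 Monday, common
2104: Jan 1 Tuesday, leap
2105: Jan 1 Thursday, common
2106: Jan 1 Friday, common
2107: Jan 1 Saturday, common
2108: Jan 1 Sunday, leap
2109: Jan 1 Tuesday, common
2110: Jan 1 Wednesday, common
2111: Jan 1 Thursday, common
2112: Jan 1 Friday, leap
2113: Jan 1 Sunday, common
2114: Jan 1 Monday, common
2115: Jan 1 Tuesday, common
2116: Jan 1 Wednesday, leap
2117: Jan 1 Friday, common
2118: Jan 1 Saturday, common
2119: Jan 1 Sunday, common
2120: Jan 1 Monday, leap
2121: Jan 1 Wednesday, common
2122: Jan 1 Thursday, common
2123: Jan 1 Friday, common
2124: Jan 1 Saturday, leap
2124 matches on both conditions.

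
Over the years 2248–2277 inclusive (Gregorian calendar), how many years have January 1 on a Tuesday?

4

Track January 1's weekday year by year (advancing +1, or +2 across a Feb 29):
  2248: Sat  2249: Mon (+2)  2250: Tue (+1) ✓  2251: Wed (+1)  2252: Thu (+1)
  2253: Sat (+2)  2254: Sun (+1)  2255: Mon (+1)  2256: Tue (+1) ✓  2257: Thu (+2)
  2258: Fri (+1)  2259: Sat (+1)  2260: Sun (+1)  2261: Tue (+2) ✓  2262: Wed (+1)
  2263: Thu (+1)  2264: Fri (+1)  2265: Sun (+2)  2266: Mon (+1)  2267: Tue (+1) ✓
  2268: Wed (+1)  2269: Fri (+2)  2270: Sat (+1)  2271: Sun (+1)  2272: Mon (+1)
  2273: Wed (+2)  2274: Thu (+1)  2275: Fri (+1)  2276: Sat (+1)  2277: Mon (+2)
Tuesday years: 2250, 2256, 2261, 2267 — 4 in total.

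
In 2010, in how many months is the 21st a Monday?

1

Check the 21st of each month of 2010: Jan 21: Thu, Feb 21: Sun, Mar 21: Sun, Apr 21: Wed, May 21: Fri, Jun 21: Mon, Jul 21: Wed, Aug 21: Sat, Sep 21: Tue, Oct 21: Thu, Nov 21: Sun, Dec 21: Tue.
Monday occurs in June — 1 month.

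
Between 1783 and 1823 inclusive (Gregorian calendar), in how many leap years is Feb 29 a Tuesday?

1

Leap years in 1783–1823: 9 of them.
Feb 29 weekday advances by 5 (mod 7) from one leap year to the next four years later (or differs when a century non-leap intervenes).
Leap-day weekdays: 1784:Sun 1788:Fri 1792:Wed 1796:Mon 1804:Wed 1808:Mon 1812:Sat 1816:Thu 1820:Tue✓
Tuesday: 1820 → 1.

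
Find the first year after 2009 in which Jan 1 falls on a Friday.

Jan 1 advances by 2 weekdays after a leap year and by 1 after a common year.
2009: Jan 1 is Thursday.
2010: Friday
2010 begins on a Friday

2010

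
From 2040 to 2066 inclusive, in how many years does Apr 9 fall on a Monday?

Track Apr 9's weekday year by year (advancing +1, or +2 across a Feb 29):
  2040: Mon ✓  2041: Tue (+1)  2042: Wed (+1)  2043: Thu (+1)  2044: Sat (+2)
  2045: Sun (+1)  2046: Mon (+1) ✓  2047: Tue (+1)  2048: Thu (+2)  2049: Fri (+1)
  2050: Sat (+1)  2051: Sun (+1)  2052: Tue (+2)  2053: Wed (+1)  2054: Thu (+1)
  2055: Fri (+1)  2056: Sun (+2)  2057: Mon (+1) ✓  2058: Tue (+1)  2059: Wed (+1)
  2060: Fri (+2)  2061: Sat (+1)  2062: Sun (+1)  2063: Mon (+1) ✓  2064: Wed (+2)
  2065: Thu (+1)  2066: Fri (+1)
Monday years: 2040, 2046, 2057, 2063 — 4 in total.

4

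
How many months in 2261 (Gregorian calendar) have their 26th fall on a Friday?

Check the 26th of each month of 2261: Jan 26: Sat, Feb 26: Tue, Mar 26: Tue, Apr 26: Fri, May 26: Sun, Jun 26: Wed, Jul 26: Fri, Aug 26: Mon, Sep 26: Thu, Oct 26: Sat, Nov 26: Tue, Dec 26: Thu.
Friday occurs in April, July — 2 months.

2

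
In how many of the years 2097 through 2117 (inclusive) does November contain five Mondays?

November has 30 days; it has five Mondays when Monday falls among the first (month-length − 28) days — i.e. when November 1 is one of Monday/Sunday.
November 1 by year: 2097:Fri 2098:Sat 2099:Sun✓ 2100:Mon✓ 2101:Tue 2102:Wed 2103:Thu 2104:Sat 2105:Sun✓ 2106:Mon✓ 2107:Tue 2108:Thu 2109:Fri 2110:Sat 2111:Sun✓ 2112:Tue 2113:Wed 2114:Thu 2115:Fri 2116:Sun✓ 2117:Mon✓
Years with five Mondays: 2099, 2100, 2105, 2106, 2111, 2116, 2117 → 7.

7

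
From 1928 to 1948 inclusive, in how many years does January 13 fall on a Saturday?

3

Track January 13's weekday year by year (advancing +1, or +2 across a Feb 29):
  1928: Fri  1929: Sun (+2)  1930: Mon (+1)  1931: Tue (+1)  1932: Wed (+1)
  1933: Fri (+2)  1934: Sat (+1) ✓  1935: Sun (+1)  1936: Mon (+1)  1937: Wed (+2)
  1938: Thu (+1)  1939: Fri (+1)  1940: Sat (+1) ✓  1941: Mon (+2)  1942: Tue (+1)
  1943: Wed (+1)  1944: Thu (+1)  1945: Sat (+2) ✓  1946: Sun (+1)  1947: Mon (+1)
  1948: Tue (+1)
Saturday years: 1934, 1940, 1945 — 3 in total.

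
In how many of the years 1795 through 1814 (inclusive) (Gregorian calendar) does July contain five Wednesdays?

9

July has 31 days; it has five Wednesdays when Wednesday falls among the first (month-length − 28) days — i.e. when July 1 is one of Wednesday/Tuesday/Monday.
July 1 by year: 1795:Wed✓ 1796:Fri 1797:Sat 1798:Sun 1799:Mon✓ 1800:Tue✓ 1801:Wed✓ 1802:Thu 1803:Fri 1804:Sun 1805:Mon✓ 1806:Tue✓ 1807:Wed✓ 1808:Fri 1809:Sat 1810:Sun 1811:Mon✓ 1812:Wed✓ 1813:Thu 1814:Fri
Years with five Wednesdays: 1795, 1799, 1800, 1801, 1805, 1806, 1807, 1811, 1812 → 9.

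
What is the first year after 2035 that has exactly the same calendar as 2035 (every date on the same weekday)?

Two years share a calendar iff Jan 1 falls on the same weekday and both are leap or both are common. 2035: Jan 1 is Monday, common year.
2036: Jan 1 Tuesday, leap
2037: Jan 1 Thursday, common
2038: Jan 1 Friday, common
2039: Jan 1 Saturday, common
2040: Jan 1 Sunday, leap
2041: Jan 1 Tuesday, common
2042: Jan 1 Wednesday, common
2043: Jan 1 Thursday, common
2044: Jan 1 Friday, leap
2045: Jan 1 Sunday, common
2046: Jan 1 Monday, common
2046 matches on both conditions.

2046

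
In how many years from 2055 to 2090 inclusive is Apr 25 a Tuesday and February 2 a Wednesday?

2

Check each year's weekday for Apr 25 and February 2:
  2055: Sun/Tue  2056: Tue/Wed ✓  2057: Wed/Fri  2058: Thu/Sat  2059: Fri/Sun  2060: Sun/Mon  2061: Mon/Wed  2062: Tue/Thu  2063: Wed/Fri  2064: Fri/Sat  2065: Sat/Mon  2066: Sun/Tue  2067: Mon/Wed  2068: Wed/Thu  …(8 more)…  2077: Sun/Tue  2078: Mon/Wed  2079: Tue/Thu  2080: Thu/Fri  2081: Fri/Sun  2082: Sat/Mon  2083: Sun/Tue  2084: Tue/Wed ✓  2085: Wed/Fri  2086: Thu/Sat  2087: Fri/Sun  2088: Sun/Mon  2089: Mon/Wed  2090: Tue/Thu
Both conditions hold in: 2056, 2084 — 2.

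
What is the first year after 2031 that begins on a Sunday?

Jan 1 advances by 2 weekdays after a leap year and by 1 after a common year.
2031: Jan 1 is Wednesday.
2032: Thursday (leap)
2033: Saturday
2034: Sunday
2034 begins on a Sunday

2034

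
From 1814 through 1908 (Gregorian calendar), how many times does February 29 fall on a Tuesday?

Leap years in 1814–1908: 23 of them.
Feb 29 weekday advances by 5 (mod 7) from one leap year to the next four years later (or differs when a century non-leap intervenes).
Leap-day weekdays: 1816:Thu 1820:Tue✓ 1824:Sun 1828:Fri 1832:Wed 1836:Mon 1840:Sat 1844:Thu 1848:Tue✓ 1852:Sun 1856:Fri 1860:Wed 1864:Mon 1868:Sat 1872:Thu 1876:Tue✓ 1880:Sun 1884:Fri 1888:Wed 1892:Mon 1896:Sat 1904:Mon 1908:Sat
Tuesday: 1820, 1848, 1876 → 3.

3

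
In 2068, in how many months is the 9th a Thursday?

Check the 9th of each month of 2068: Jan 9: Mon, Feb 9: Thu, Mar 9: Fri, Apr 9: Mon, May 9: Wed, Jun 9: Sat, Jul 9: Mon, Aug 9: Thu, Sep 9: Sun, Oct 9: Tue, Nov 9: Fri, Dec 9: Sun.
Thursday occurs in February, August — 2 months.

2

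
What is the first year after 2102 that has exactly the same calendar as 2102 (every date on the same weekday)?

2113

Two years share a calendar iff Jan 1 falls on the same weekday and both are leap or both are common. 2102: Jan 1 is Sunday, common year.
2103: Jan 1 Monday, common
2104: Jan 1 Tuesday, leap
2105: Jan 1 Thursday, common
2106: Jan 1 Friday, common
2107: Jan 1 Saturday, common
2108: Jan 1 Sunday, leap
2109: Jan 1 Tuesday, common
2110: Jan 1 Wednesday, common
2111: Jan 1 Thursday, common
2112: Jan 1 Friday, leap
2113: Jan 1 Sunday, common
2113 matches on both conditions.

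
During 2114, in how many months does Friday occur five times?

A month of length L has five Fridays iff its first Friday is on day ≤ L−28 (so day 1–3 in a 31-day month, 1–2 in a 30-day month, day 1 in a leap February).
Checking each month of 2114: Jan starts Mon (31d); Feb starts Thu (28d); Mar starts Thu (31d) ✓; Apr starts Sun (30d); May starts Tue (31d); Jun starts Fri (30d) ✓; Jul starts Sun (31d); Aug starts Wed (31d) ✓; Sep starts Sat (30d); Oct starts Mon (31d); Nov starts Thu (30d) ✓; Dec starts Sat (31d).
Five-Friday months: March, June, August, November → 4.

4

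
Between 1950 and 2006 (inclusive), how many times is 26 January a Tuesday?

Track 26 January's weekday year by year (advancing +1, or +2 across a Feb 29):
  1950: Thu  1951: Fri (+1)  1952: Sat (+1)  1953: Mon (+2)  1954: Tue (+1) ✓
  1955: Wed (+1)  1956: Thu (+1)  1957: Sat (+2)  1958: Sun (+1)  1959: Mon (+1)
  1960: Tue (+1) ✓  1961: Thu (+2)  1962: Fri (+1)  1963: Sat (+1)  … (29 more years) …
  1993: Tue (+2) ✓  1994: Wed (+1)  1995: Thu (+1)  1996: Fri (+1)  1997: Sun (+2)
  1998: Mon (+1)  1999: Tue (+1) ✓  2000: Wed (+1)  2001: Fri (+2)  2002: Sat (+1)
  2003: Sun (+1)  2004: Mon (+1)  2005: Wed (+2)  2006: Thu (+1)
Tuesday years: 1954, 1960, 1965, 1971, 1982, 1988, 1993, 1999 — 8 in total.

8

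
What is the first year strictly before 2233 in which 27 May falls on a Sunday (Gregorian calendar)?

2232

From one year to the next, a fixed date's weekday advances by 1, or by 2 when a Feb 29 lies between the two dates.
2233: May 27 is Monday.
2232: Sunday (−1)
27 May falls on a Sunday in 2232.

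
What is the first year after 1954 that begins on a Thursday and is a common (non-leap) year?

1959

Jan 1 advances by 2 weekdays after a leap year and by 1 after a common year.
1954: Jan 1 is Friday.
1955: Saturday
1956: Sunday (leap)
1957: Tuesday
1958: Wednesday
1959: Thursday
1959 begins on a Thursday and is a common year.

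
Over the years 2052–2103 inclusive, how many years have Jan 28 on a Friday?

8

Track Jan 28's weekday year by year (advancing +1, or +2 across a Feb 29):
  2052: Sun  2053: Tue (+2)  2054: Wed (+1)  2055: Thu (+1)  2056: Fri (+1) ✓
  2057: Sun (+2)  2058: Mon (+1)  2059: Tue (+1)  2060: Wed (+1)  2061: Fri (+2) ✓
  2062: Sat (+1)  2063: Sun (+1)  2064: Mon (+1)  2065: Wed (+2)  … (24 more years) …
  2090: Sat (+1)  2091: Sun (+1)  2092: Mon (+1)  2093: Wed (+2)  2094: Thu (+1)
  2095: Fri (+1) ✓  2096: Sat (+1)  2097: Mon (+2)  2098: Tue (+1)  2099: Wed (+1)
  2100: Thu (+1)  2101: Fri (+1) ✓  2102: Sat (+1)  2103: Sun (+1)
Friday years: 2056, 2061, 2067, 2078, 2084, 2089, 2095, 2101 — 8 in total.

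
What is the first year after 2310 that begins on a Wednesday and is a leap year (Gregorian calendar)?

2336

Jan 1 advances by 2 weekdays after a leap year and by 1 after a common year.
2310: Jan 1 is Saturday.
2311: Sunday
2312: Monday (leap)
2313: Wednesday
2314: Thursday
2315: Friday
2316: Saturday (leap)
2317: Monday
2318: Tuesday
2319: Wednesday
2320: Thursday (leap)
2321: Saturday
2322: Sunday
2323: Monday
2324: Tuesday (leap)
2325: Thursday
2326: Friday
2327: Saturday
2328: Sunday (leap)
2329: Tuesday
2330: Wednesday
2331: Thursday
2332: Friday (leap)
2333: Sunday
2334: Monday
2335: Tuesday
2336: Wednesday (leap)
2336 begins on a Wednesday and is a leap year.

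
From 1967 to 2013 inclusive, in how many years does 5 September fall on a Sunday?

7

Track 5 September's weekday year by year (advancing +1, or +2 across a Feb 29):
  1967: Tue  1968: Thu (+2)  1969: Fri (+1)  1970: Sat (+1)  1971: Sun (+1) ✓
  1972: Tue (+2)  1973: Wed (+1)  1974: Thu (+1)  1975: Fri (+1)  1976: Sun (+2) ✓
  1977: Mon (+1)  1978: Tue (+1)  1979: Wed (+1)  1980: Fri (+2)  … (19 more years) …
  2000: Tue (+2)  2001: Wed (+1)  2002: Thu (+1)  2003: Fri (+1)  2004: Sun (+2) ✓
  2005: Mon (+1)  2006: Tue (+1)  2007: Wed (+1)  2008: Fri (+2)  2009: Sat (+1)
  2010: Sun (+1) ✓  2011: Mon (+1)  2012: Wed (+2)  2013: Thu (+1)
Sunday years: 1971, 1976, 1982, 1993, 1999, 2004, 2010 — 7 in total.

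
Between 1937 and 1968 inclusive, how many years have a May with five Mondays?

May has 31 days; it has five Mondays when Monday falls among the first (month-length − 28) days — i.e. when May 1 is one of Monday/Sunday/Saturday.
May 1 by year: 1937:Sat✓ 1938:Sun✓ 1939:Mon✓ 1940:Wed 1941:Thu 1942:Fri 1943:Sat✓ 1944:Mon✓ 1945:Tue 1946:Wed 1947:Thu 1948:Sat✓ 1949:Sun✓ 1950:Mon✓ 1951:Tue 1952:Thu 1953:Fri 1954:Sat✓ 1955:Sun✓ 1956:Tue 1957:Wed 1958:Thu 1959:Fri 1960:Sun✓ 1961:Mon✓ 1962:Tue 1963:Wed 1964:Fri 1965:Sat✓ 1966:Sun✓ 1967:Mon✓ 1968:Wed
Years with five Mondays: 1937, 1938, 1939, 1943, 1944, 1948, 1949, 1950, 1954, 1955, 1960, 1961, 1965, 1966, 1967 → 15.

15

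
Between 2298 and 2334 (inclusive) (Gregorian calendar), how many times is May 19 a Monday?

Track May 19's weekday year by year (advancing +1, or +2 across a Feb 29):
  2298: Thu  2299: Fri (+1)  2300: Sat (+1)  2301: Sun (+1)  2302: Mon (+1) ✓
  2303: Tue (+1)  2304: Thu (+2)  2305: Fri (+1)  2306: Sat (+1)  2307: Sun (+1)
  2308: Tue (+2)  2309: Wed (+1)  2310: Thu (+1)  2311: Fri (+1)  … (9 more years) …
  2321: Thu (+1)  2322: Fri (+1)  2323: Sat (+1)  2324: Mon (+2) ✓  2325: Tue (+1)
  2326: Wed (+1)  2327: Thu (+1)  2328: Sat (+2)  2329: Sun (+1)  2330: Mon (+1) ✓
  2331: Tue (+1)  2332: Thu (+2)  2333: Fri (+1)  2334: Sat (+1)
Monday years: 2302, 2313, 2319, 2324, 2330 — 5 in total.

5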